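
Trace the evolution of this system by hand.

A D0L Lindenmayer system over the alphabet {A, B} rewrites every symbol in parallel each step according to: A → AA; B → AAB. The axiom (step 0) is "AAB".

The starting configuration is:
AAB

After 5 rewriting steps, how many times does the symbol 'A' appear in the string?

step 0: AAB
step 1: AAAAAAB
step 2: AAAAAAAAAAAAAAB
step 3: AAAAAAAAAAAAAAAAAAAAAAAAAAAAAAB
step 4: AAAAAAAAAAAAAAAAAAAAAAAAAAAAAAAAAAAAAAAAAAAAAAAAAAAAAAAAAAAAAAB
step 5: AAAAAAAAAAAAAAAAAAAAAAAAAAAAAAAAAAAAAAAAAAAAAAAAAAAAAAAAAA…AAAAAAAAAAAAAAAAAAAAAAAAAAAAAAAAAAAAAAAAAAAAAAAAAAAAAAAAAB  (len 127)

126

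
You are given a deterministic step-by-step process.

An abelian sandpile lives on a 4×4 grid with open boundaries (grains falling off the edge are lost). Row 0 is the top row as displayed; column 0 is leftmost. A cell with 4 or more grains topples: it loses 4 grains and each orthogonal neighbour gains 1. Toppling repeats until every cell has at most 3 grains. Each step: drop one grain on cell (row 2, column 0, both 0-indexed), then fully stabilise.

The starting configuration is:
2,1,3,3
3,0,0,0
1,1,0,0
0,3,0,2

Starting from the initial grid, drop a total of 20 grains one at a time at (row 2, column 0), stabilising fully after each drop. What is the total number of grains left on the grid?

step 0: 2,1,3,3
3,0,0,0
1,1,0,0
0,3,0,2
step 1: 2,1,3,3
3,0,0,0
2,1,0,0
0,3,0,2
step 2: 2,1,3,3
3,0,0,0
3,1,0,0
0,3,0,2
step 3: 3,1,3,3
0,1,0,0
1,2,0,0
1,3,0,2
step 4: 3,1,3,3
0,1,0,0
2,2,0,0
1,3,0,2
step 5: 3,1,3,3
0,1,0,0
3,2,0,0
1,3,0,2
step 6: 3,1,3,3
1,1,0,0
0,3,0,0
2,3,0,2
step 7: 3,1,3,3
1,1,0,0
1,3,0,0
2,3,0,2
step 8: 3,1,3,3
1,1,0,0
2,3,0,0
2,3,0,2
step 9: 3,1,3,3
1,1,0,0
3,3,0,0
2,3,0,2
step 10: 3,1,3,3
2,2,0,0
2,1,1,0
0,1,1,2
step 11: 3,1,3,3
2,2,0,0
3,1,1,0
0,1,1,2
step 12: 3,1,3,3
3,2,0,0
0,2,1,0
1,1,1,2
step 13: 3,1,3,3
3,2,0,0
1,2,1,0
1,1,1,2
step 14: 3,1,3,3
3,2,0,0
2,2,1,0
1,1,1,2
step 15: 3,1,3,3
3,2,0,0
3,2,1,0
1,1,1,2
step 16: 0,2,3,3
1,3,0,0
1,3,1,0
2,1,1,2
step 17: 0,2,3,3
1,3,0,0
2,3,1,0
2,1,1,2
step 18: 0,2,3,3
1,3,0,0
3,3,1,0
2,1,1,2
step 19: 0,3,3,3
3,0,1,0
1,1,2,0
3,2,1,2
step 20: 0,3,3,3
3,0,1,0
2,1,2,0
3,2,1,2

26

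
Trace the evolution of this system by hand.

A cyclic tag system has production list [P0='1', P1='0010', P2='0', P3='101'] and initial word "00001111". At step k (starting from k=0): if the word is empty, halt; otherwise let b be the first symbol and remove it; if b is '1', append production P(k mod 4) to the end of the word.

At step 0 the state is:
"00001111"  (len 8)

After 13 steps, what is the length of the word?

step 0: "00001111"  (len 8)
step 1: "0001111"  (len 7)
step 2: "001111"  (len 6)
step 3: "01111"  (len 5)
step 4: "1111"  (len 4)
step 5: "1111"  (len 4)
step 6: "1110010"  (len 7)
step 7: "1100100"  (len 7)
step 8: "100100101"  (len 9)
step 9: "001001011"  (len 9)
step 10: "01001011"  (len 8)
step 11: "1001011"  (len 7)
step 12: "001011101"  (len 9)
step 13: "01011101"  (len 8)

8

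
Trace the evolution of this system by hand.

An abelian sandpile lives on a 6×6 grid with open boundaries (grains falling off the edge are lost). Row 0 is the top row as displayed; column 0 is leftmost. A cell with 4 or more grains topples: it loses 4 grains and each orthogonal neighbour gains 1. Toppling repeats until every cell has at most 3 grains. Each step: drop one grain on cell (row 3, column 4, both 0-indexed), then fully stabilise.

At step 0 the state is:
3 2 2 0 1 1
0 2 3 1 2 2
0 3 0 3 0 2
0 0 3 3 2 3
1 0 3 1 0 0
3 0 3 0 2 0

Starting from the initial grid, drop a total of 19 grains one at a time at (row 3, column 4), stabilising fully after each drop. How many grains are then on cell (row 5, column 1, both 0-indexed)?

k=0  3 2 2 0 1 1
0 2 3 1 2 2
0 3 0 3 0 2
0 0 3 3 2 3
1 0 3 1 0 0
3 0 3 0 2 0
k=1  3 2 2 0 1 1
0 2 3 1 2 2
0 3 0 3 0 2
0 0 3 3 3 3
1 0 3 1 0 0
3 0 3 0 2 0
k=2  3 2 2 0 1 1
0 2 3 2 2 2
0 3 2 0 2 3
0 1 1 2 2 0
1 1 1 3 1 1
3 1 0 1 2 0
k=3  3 2 2 0 1 1
0 2 3 2 2 2
0 3 2 0 2 3
0 1 1 2 3 0
1 1 1 3 1 1
3 1 0 1 2 0
k=4  3 2 2 0 1 1
0 2 3 2 2 2
0 3 2 0 3 3
0 1 1 3 0 1
1 1 1 3 2 1
3 1 0 1 2 0
k=5  3 2 2 0 1 1
0 2 3 2 2 2
0 3 2 0 3 3
0 1 1 3 1 1
1 1 1 3 2 1
3 1 0 1 2 0
k=6  3 2 2 0 1 1
0 2 3 2 2 2
0 3 2 0 3 3
0 1 1 3 2 1
1 1 1 3 2 1
3 1 0 1 2 0
k=7  3 2 2 0 1 1
0 2 3 2 2 2
0 3 2 0 3 3
0 1 1 3 3 1
1 1 1 3 2 1
3 1 0 1 2 0
k=8  3 2 2 0 1 1
0 2 3 2 3 3
0 3 2 2 1 0
0 1 2 1 3 3
1 1 2 1 0 2
3 1 0 2 3 0
k=9  3 2 2 0 1 1
0 2 3 2 3 3
0 3 2 2 2 1
0 1 2 2 1 0
1 1 2 1 1 3
3 1 0 2 3 0
k=10  3 2 2 0 1 1
0 2 3 2 3 3
0 3 2 2 2 1
0 1 2 2 2 0
1 1 2 1 1 3
3 1 0 2 3 0
k=11  3 2 2 0 1 1
0 2 3 2 3 3
0 3 2 2 2 1
0 1 2 2 3 0
1 1 2 1 1 3
3 1 0 2 3 0
k=12  3 2 2 0 1 1
0 2 3 2 3 3
0 3 2 2 3 1
0 1 2 3 0 1
1 1 2 1 2 3
3 1 0 2 3 0
k=13  3 2 2 0 1 1
0 2 3 2 3 3
0 3 2 2 3 1
0 1 2 3 1 1
1 1 2 1 2 3
3 1 0 2 3 0
k=14  3 2 2 0 1 1
0 2 3 2 3 3
0 3 2 2 3 1
0 1 2 3 2 1
1 1 2 1 2 3
3 1 0 2 3 0
k=15  3 2 2 0 1 1
0 2 3 2 3 3
0 3 2 2 3 1
0 1 2 3 3 1
1 1 2 1 2 3
3 1 0 2 3 0
k=16  3 3 3 1 2 2
1 0 2 1 2 0
1 1 2 2 2 3
0 3 0 2 2 2
1 1 3 2 3 3
3 1 0 2 3 0
k=17  3 3 3 1 2 2
1 0 2 1 2 0
1 1 2 2 2 3
0 3 0 2 3 2
1 1 3 2 3 3
3 1 0 2 3 0
k=18  3 3 3 1 2 2
1 0 2 1 3 1
1 1 2 3 0 1
0 3 0 3 3 1
1 1 3 3 2 1
3 1 0 3 0 2
k=19  3 3 3 1 2 2
1 0 2 2 3 1
1 1 3 0 2 1
0 3 2 2 2 2
1 2 0 3 0 2
3 1 2 0 2 2

1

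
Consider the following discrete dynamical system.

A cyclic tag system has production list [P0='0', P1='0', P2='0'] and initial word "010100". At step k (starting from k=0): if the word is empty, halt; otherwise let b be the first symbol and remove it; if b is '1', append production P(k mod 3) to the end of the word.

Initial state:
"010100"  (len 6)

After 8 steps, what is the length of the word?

0

step 0: "010100"  (len 6)
step 1: "10100"  (len 5)
step 2: "01000"  (len 5)
step 3: "1000"  (len 4)
step 4: "0000"  (len 4)
step 5: "000"  (len 3)
step 6: "00"  (len 2)
step 7: "0"  (len 1)
step 8: (halted — word empty)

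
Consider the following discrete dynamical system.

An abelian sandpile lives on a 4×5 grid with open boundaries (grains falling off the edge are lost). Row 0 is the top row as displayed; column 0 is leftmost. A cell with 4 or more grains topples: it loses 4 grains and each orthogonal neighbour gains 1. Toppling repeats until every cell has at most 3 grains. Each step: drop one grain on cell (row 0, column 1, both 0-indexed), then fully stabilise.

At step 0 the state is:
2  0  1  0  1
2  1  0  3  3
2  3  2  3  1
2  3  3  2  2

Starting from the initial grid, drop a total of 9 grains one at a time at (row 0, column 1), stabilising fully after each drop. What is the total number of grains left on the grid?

k=0  2  0  1  0  1
2  1  0  3  3
2  3  2  3  1
2  3  3  2  2
k=1  2  1  1  0  1
2  1  0  3  3
2  3  2  3  1
2  3  3  2  2
k=2  2  2  1  0  1
2  1  0  3  3
2  3  2  3  1
2  3  3  2  2
k=3  2  3  1  0  1
2  1  0  3  3
2  3  2  3  1
2  3  3  2  2
k=4  3  0  2  0  1
2  2  0  3  3
2  3  2  3  1
2  3  3  2  2
k=5  3  1  2  0  1
2  2  0  3  3
2  3  2  3  1
2  3  3  2  2
k=6  3  2  2  0  1
2  2  0  3  3
2  3  2  3  1
2  3  3  2  2
k=7  3  3  2  0  1
2  2  0  3  3
2  3  2  3  1
2  3  3  2  2
k=8  0  1  3  0  1
3  3  0  3  3
2  3  2  3  1
2  3  3  2  2
k=9  0  2  3  0  1
3  3  0  3  3
2  3  2  3  1
2  3  3  2  2

41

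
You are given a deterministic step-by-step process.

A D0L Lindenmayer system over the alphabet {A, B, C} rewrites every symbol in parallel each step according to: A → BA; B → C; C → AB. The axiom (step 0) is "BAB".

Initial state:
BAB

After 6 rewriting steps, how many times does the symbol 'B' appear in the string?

18

k=0  BAB
k=1  CBAC
k=2  ABCBAAB
k=3  BACABCBABAC
k=4  CBAABBACABCBACBAAB
k=5  ABCBABACCBAABBACABCBAABCBABAC
k=6  BACABCBACBAABABCBABACCBAABBACABCBABACABCBACBAAB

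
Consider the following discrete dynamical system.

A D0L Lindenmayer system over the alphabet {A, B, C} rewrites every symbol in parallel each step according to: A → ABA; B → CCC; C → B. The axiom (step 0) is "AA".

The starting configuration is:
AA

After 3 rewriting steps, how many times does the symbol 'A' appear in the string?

step 0: AA
step 1: ABAABA
step 2: ABACCCABAABACCCABA
step 3: ABACCCABABBBABACCCABAABACCCABABBBABACCCABA

16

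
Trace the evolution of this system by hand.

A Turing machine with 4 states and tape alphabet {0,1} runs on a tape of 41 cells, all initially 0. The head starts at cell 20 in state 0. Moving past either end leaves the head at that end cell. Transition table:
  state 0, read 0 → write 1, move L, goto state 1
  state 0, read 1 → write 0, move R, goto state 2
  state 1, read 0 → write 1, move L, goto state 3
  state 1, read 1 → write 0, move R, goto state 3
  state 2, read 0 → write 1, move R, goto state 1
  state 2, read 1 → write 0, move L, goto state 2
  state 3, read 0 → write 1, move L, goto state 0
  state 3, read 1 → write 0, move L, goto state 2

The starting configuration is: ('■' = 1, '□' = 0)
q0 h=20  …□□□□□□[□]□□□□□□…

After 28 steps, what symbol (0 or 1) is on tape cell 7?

1

0) q0 h=20  …□□□□□□[□]□□□□□□…
1) q1 h=19  …□□□□□□[□]■□□□□□…
2) q3 h=18  …□□□□□□[□]■■□□□□…
3) q0 h=17  …□□□□□□[□]■■■□□□…
4) q1 h=16  …□□□□□□[□]■■■■□□…
5) q3 h=15  …□□□□□□[□]■■■■■□…
6) q0 h=14  …□□□□□□[□]■■■■■■…
7) q1 h=13  …□□□□□□[□]■■■■■■…
8) q3 h=12  …□□□□□□[□]■■■■■■…
9) q0 h=11  …□□□□□□[□]■■■■■■…
10) q1 h=10  …□□□□□□[□]■■■■■■…
11) q3 h= 9  …□□□□□□[□]■■■■■■…
12) q0 h= 8  …□□□□□□[□]■■■■■■…
13) q1 h= 7  …□□□□□□[□]■■■■■■…
14) q3 h= 6  |□□□□□□[□]■■■■■■…
15) q0 h= 5  |□□□□□[□]■■■■■■…
16) q1 h= 4  |□□□□[□]■■■■■■…
17) q3 h= 3  |□□□[□]■■■■■■…
18) q0 h= 2  |□□[□]■■■■■■…
19) q1 h= 1  |□[□]■■■■■■…
20) q3 h= 0  |[□]■■■■■■…
21) q0 h= 0  |[■]■■■■■■…
22) q2 h= 1  |□[■]■■■■■■…
23) q2 h= 0  |[□]□■■■■■…
24) q1 h= 1  |■[□]■■■■■■…
25) q3 h= 0  |[■]■■■■■■…
26) q2 h= 0  |[□]■■■■■■…
27) q1 h= 1  |■[■]■■■■■■…
28) q3 h= 2  |■□[■]■■■■■■…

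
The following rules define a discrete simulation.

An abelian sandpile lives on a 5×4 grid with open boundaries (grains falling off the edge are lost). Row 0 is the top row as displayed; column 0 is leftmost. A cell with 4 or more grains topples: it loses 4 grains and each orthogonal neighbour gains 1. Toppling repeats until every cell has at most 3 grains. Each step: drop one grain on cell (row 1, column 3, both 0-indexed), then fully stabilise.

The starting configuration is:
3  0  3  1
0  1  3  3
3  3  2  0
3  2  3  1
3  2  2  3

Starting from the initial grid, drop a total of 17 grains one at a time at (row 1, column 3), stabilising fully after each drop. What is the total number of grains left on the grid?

k=0  3  0  3  1
0  1  3  3
3  3  2  0
3  2  3  1
3  2  2  3
k=1  3  1  0  3
0  2  1  1
3  3  3  1
3  2  3  1
3  2  2  3
k=2  3  1  0  3
0  2  1  2
3  3  3  1
3  2  3  1
3  2  2  3
k=3  3  1  0  3
0  2  1  3
3  3  3  1
3  2  3  1
3  2  2  3
k=4  3  1  1  0
0  2  2  1
3  3  3  2
3  2  3  1
3  2  2  3
k=5  3  1  1  0
0  2  2  2
3  3  3  2
3  2  3  1
3  2  2  3
k=6  3  1  1  0
0  2  2  3
3  3  3  2
3  2  3  1
3  2  2  3
k=7  3  1  1  1
0  2  3  0
3  3  3  3
3  2  3  1
3  2  2  3
k=8  3  1  1  1
0  2  3  1
3  3  3  3
3  2  3  1
3  2  2  3
k=9  3  1  1  1
0  2  3  2
3  3  3  3
3  2  3  1
3  2  2  3
k=10  3  1  1  1
0  2  3  3
3  3  3  3
3  2  3  1
3  2  2  3
k=11  3  2  2  2
2  0  2  2
1  3  3  2
2  2  3  0
1  1  1  1
k=12  3  2  2  2
2  0  2  3
1  3  3  2
2  2  3  0
1  1  1  1
k=13  3  2  2  3
2  0  3  0
1  3  3  3
2  2  3  0
1  1  1  1
k=14  3  2  2  3
2  0  3  1
1  3  3  3
2  2  3  0
1  1  1  1
k=15  3  2  2  3
2  0  3  2
1  3  3  3
2  2  3  0
1  1  1  1
k=16  3  2  2  3
2  0  3  3
1  3  3  3
2  2  3  0
1  1  1  1
k=17  3  3  0  1
2  2  2  3
2  1  3  1
3  0  1  2
1  2  2  1

35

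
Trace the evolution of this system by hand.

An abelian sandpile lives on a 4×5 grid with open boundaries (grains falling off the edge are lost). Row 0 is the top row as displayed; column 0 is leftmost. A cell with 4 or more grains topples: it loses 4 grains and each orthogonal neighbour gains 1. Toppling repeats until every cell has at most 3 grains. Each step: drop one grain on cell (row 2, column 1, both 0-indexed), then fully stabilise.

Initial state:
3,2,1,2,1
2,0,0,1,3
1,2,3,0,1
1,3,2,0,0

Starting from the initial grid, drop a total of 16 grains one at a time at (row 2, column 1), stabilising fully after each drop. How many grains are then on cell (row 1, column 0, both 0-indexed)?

3

0) 3,2,1,2,1
2,0,0,1,3
1,2,3,0,1
1,3,2,0,0
1) 3,2,1,2,1
2,0,0,1,3
1,3,3,0,1
1,3,2,0,0
2) 3,2,1,2,1
2,1,1,1,3
2,2,1,1,1
2,1,0,1,0
3) 3,2,1,2,1
2,1,1,1,3
2,3,1,1,1
2,1,0,1,0
4) 3,2,1,2,1
2,2,1,1,3
3,0,2,1,1
2,2,0,1,0
5) 3,2,1,2,1
2,2,1,1,3
3,1,2,1,1
2,2,0,1,0
6) 3,2,1,2,1
2,2,1,1,3
3,2,2,1,1
2,2,0,1,0
7) 3,2,1,2,1
2,2,1,1,3
3,3,2,1,1
2,2,0,1,0
8) 3,2,1,2,1
3,3,1,1,3
0,1,3,1,1
3,3,0,1,0
9) 3,2,1,2,1
3,3,1,1,3
0,2,3,1,1
3,3,0,1,0
10) 3,2,1,2,1
3,3,1,1,3
0,3,3,1,1
3,3,0,1,0
11) 1,0,2,2,1
1,2,3,1,3
3,3,0,2,1
0,1,2,1,0
12) 1,0,2,2,1
2,3,3,1,3
0,1,1,2,1
1,2,2,1,0
13) 1,0,2,2,1
2,3,3,1,3
0,2,1,2,1
1,2,2,1,0
14) 1,0,2,2,1
2,3,3,1,3
0,3,1,2,1
1,2,2,1,0
15) 1,1,3,2,1
3,1,0,2,3
1,1,3,2,1
1,3,2,1,0
16) 1,1,3,2,1
3,1,0,2,3
1,2,3,2,1
1,3,2,1,0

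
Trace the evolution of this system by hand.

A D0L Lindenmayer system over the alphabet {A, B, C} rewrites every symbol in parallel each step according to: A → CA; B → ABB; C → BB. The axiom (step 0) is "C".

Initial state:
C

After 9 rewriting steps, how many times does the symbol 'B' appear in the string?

k=0  C
k=1  BB
k=2  ABBABB
k=3  CAABBABBCAABBABB
k=4  BBCACAABBABBCAABBABBBBCACAABBABBCAABBABB
k=5  ABBABBBBCABBCACAABBABBCAABBABBBBCACAABBABBCAABBABBABBABBBBCABBCACAABBABBCAABBABBBBCACAABBABBCAABBABB
k=6  CAABBABBCAABBABBABBABBBBCAABBABBBBCABBCACAABBABBCAABBABBBB…CAABBABBABBABBBBCABBCACAABBABBCAABBABBBBCACAABBABBCAABBABB  (len 252)
k=7  BBCACAABBABBCAABBABBBBCACAABBABBCAABBABBCAABBABBCAABBABBAB…CAABBABBABBABBBBCABBCACAABBABBCAABBABBBBCACAABBABBCAABBABB  (len 636)
k=8  ABBABBBBCABBCACAABBABBCAABBABBBBCACAABBABBCAABBABBABBABBBB…CAABBABBABBABBBBCABBCACAABBABBCAABBABBBBCACAABBABBCAABBABB  (len 1604)
k=9  CAABBABBCAABBABBABBABBBBCAABBABBBBCABBCACAABBABBCAABBABBBB…CAABBABBABBABBBBCABBCACAABBABBCAABBABBBBCACAABBABBCAABBABB  (len 4044)

2108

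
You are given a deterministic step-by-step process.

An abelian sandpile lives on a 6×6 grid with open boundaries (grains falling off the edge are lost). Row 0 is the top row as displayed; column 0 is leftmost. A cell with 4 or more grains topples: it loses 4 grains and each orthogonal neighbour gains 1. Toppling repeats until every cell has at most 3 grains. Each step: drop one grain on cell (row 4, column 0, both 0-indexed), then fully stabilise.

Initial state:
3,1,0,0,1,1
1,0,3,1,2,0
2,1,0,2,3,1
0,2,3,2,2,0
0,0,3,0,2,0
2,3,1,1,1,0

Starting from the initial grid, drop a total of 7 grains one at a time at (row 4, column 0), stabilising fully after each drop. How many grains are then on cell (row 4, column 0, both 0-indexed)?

t=0: 3,1,0,0,1,1
1,0,3,1,2,0
2,1,0,2,3,1
0,2,3,2,2,0
0,0,3,0,2,0
2,3,1,1,1,0
t=1: 3,1,0,0,1,1
1,0,3,1,2,0
2,1,0,2,3,1
0,2,3,2,2,0
1,0,3,0,2,0
2,3,1,1,1,0
t=2: 3,1,0,0,1,1
1,0,3,1,2,0
2,1,0,2,3,1
0,2,3,2,2,0
2,0,3,0,2,0
2,3,1,1,1,0
t=3: 3,1,0,0,1,1
1,0,3,1,2,0
2,1,0,2,3,1
0,2,3,2,2,0
3,0,3,0,2,0
2,3,1,1,1,0
t=4: 3,1,0,0,1,1
1,0,3,1,2,0
2,1,0,2,3,1
1,2,3,2,2,0
0,1,3,0,2,0
3,3,1,1,1,0
t=5: 3,1,0,0,1,1
1,0,3,1,2,0
2,1,0,2,3,1
1,2,3,2,2,0
1,1,3,0,2,0
3,3,1,1,1,0
t=6: 3,1,0,0,1,1
1,0,3,1,2,0
2,1,0,2,3,1
1,2,3,2,2,0
2,1,3,0,2,0
3,3,1,1,1,0
t=7: 3,1,0,0,1,1
1,0,3,1,2,0
2,1,0,2,3,1
1,2,3,2,2,0
3,1,3,0,2,0
3,3,1,1,1,0

3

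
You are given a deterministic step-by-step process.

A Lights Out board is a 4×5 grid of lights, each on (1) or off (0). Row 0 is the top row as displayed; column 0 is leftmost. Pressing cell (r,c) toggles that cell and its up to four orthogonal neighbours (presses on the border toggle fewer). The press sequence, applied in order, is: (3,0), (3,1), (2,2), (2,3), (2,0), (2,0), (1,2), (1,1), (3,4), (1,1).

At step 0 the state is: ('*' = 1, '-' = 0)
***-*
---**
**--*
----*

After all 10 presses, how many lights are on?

9

0) ***-*
---**
**--*
----*
1) ***-*
---**
-*--*
**--*
2) ***-*
---**
----*
--*-*
3) ***-*
--***
-****
----*
4) ***-*
--*-*
-*---
---**
5) ***-*
*-*-*
*----
*--**
6) ***-*
--*-*
-*---
---**
7) **--*
-*-**
-**--
---**
8) *---*
*-***
--*--
---**
9) *---*
*-***
--*-*
-----
10) **--*
-*-**
-**-*
-----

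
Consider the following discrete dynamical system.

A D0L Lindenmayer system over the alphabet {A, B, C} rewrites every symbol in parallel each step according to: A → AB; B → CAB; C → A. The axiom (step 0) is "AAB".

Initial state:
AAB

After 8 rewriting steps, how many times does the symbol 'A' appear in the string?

[0] AAB
[1] ABABCAB
[2] ABCABABCABAABCAB
[3] ABCABAABCABABCABAABCABABABCABAABCAB
[4] ABCABAABCABABABCABAABCABABCABAABCABABABCABAABCABABCABABCABAABCABABABCABAABCAB
[5] ABCABAABCABABABCABAABCABABCABABCABAABCABABABCABAABCABABCAB…ABCABABCABAABCABABABCABAABCABABCABABCABAABCABABABCABAABCAB  (len 170)
[6] ABCABAABCABABABCABAABCABABCABABCABAABCABABABCABAABCABABCAB…ABCABABCABAABCABABABCABAABCABABCABABCABAABCABABABCABAABCAB  (len 375)
[7] ABCABAABCABABABCABAABCABABCABABCABAABCABABABCABAABCABABCAB…ABCABABCABAABCABABABCABAABCABABCABABCABAABCABABABCABAABCAB  (len 827)
[8] ABCABAABCABABABCABAABCABABCABABCABAABCABABABCABAABCABABCAB…ABCABABCABAABCABABABCABAABCABABCABABCABAABCABABABCABAABCAB  (len 1824)

827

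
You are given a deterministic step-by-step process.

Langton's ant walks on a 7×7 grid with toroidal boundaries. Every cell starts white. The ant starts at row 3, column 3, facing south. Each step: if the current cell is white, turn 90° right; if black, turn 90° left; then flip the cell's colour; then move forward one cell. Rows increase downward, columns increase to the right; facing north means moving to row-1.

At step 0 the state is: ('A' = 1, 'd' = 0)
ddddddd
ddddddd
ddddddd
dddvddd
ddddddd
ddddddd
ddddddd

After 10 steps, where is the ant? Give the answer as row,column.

t=0: ddddddd
ddddddd
ddddddd
dddvddd
ddddddd
ddddddd
ddddddd
t=1: ddddddd
ddddddd
ddddddd
dd<Addd
ddddddd
ddddddd
ddddddd
t=2: ddddddd
ddddddd
dd^dddd
ddAAddd
ddddddd
ddddddd
ddddddd
t=3: ddddddd
ddddddd
ddA>ddd
ddAAddd
ddddddd
ddddddd
ddddddd
t=4: ddddddd
ddddddd
ddAAddd
ddAvddd
ddddddd
ddddddd
ddddddd
t=5: ddddddd
ddddddd
ddAAddd
ddAd>dd
ddddddd
ddddddd
ddddddd
t=6: ddddddd
ddddddd
ddAAddd
ddAdAdd
ddddvdd
ddddddd
ddddddd
t=7: ddddddd
ddddddd
ddAAddd
ddAdAdd
ddd<Add
ddddddd
ddddddd
t=8: ddddddd
ddddddd
ddAAddd
ddA^Add
dddAAdd
ddddddd
ddddddd
t=9: ddddddd
ddddddd
ddAAddd
ddAA>dd
dddAAdd
ddddddd
ddddddd
t=10: ddddddd
ddddddd
ddAA^dd
ddAAddd
dddAAdd
ddddddd
ddddddd

2,4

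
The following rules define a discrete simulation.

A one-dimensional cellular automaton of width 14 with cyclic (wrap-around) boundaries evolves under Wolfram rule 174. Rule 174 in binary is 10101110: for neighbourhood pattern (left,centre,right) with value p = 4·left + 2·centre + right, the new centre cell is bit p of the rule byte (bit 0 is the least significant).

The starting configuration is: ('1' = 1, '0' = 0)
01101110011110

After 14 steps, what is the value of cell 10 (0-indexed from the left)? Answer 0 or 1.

t=0: 01101110011110
t=1: 11011100111100
t=2: 10111001111001
t=3: 01110011110011
t=4: 11100111100110
t=5: 11001111001101
t=6: 10011110011011
t=7: 00111100110111
t=8: 01111001101110
t=9: 11110011011100
t=10: 11100110111001
t=11: 11001101110011
t=12: 10011011100111
t=13: 00110111001111
t=14: 01101110011110

1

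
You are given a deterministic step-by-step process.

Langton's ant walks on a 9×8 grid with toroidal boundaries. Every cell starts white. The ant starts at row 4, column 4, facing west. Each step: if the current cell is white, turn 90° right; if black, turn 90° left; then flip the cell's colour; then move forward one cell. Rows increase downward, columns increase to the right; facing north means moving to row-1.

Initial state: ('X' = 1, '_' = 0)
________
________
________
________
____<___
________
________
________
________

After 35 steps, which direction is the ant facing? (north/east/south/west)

0) ________
________
________
________
____<___
________
________
________
________
1) ________
________
________
____^___
____X___
________
________
________
________
2) ________
________
________
____X>__
____X___
________
________
________
________
3) ________
________
________
____XX__
____Xv__
________
________
________
________
4) ________
________
________
____XX__
____<X__
________
________
________
________
5) ________
________
________
____XX__
_____X__
____v___
________
________
________
6) ________
________
________
____XX__
_____X__
___<X___
________
________
________
7) ________
________
________
____XX__
___^_X__
___XX___
________
________
________
8) ________
________
________
____XX__
___X>X__
___XX___
________
________
________
9) ________
________
________
____XX__
___XXX__
___Xv___
________
________
________
10) ________
________
________
____XX__
___XXX__
___X_>__
________
________
________
11) ________
________
________
____XX__
___XXX__
___X_X__
_____v__
________
________
12) ________
________
________
____XX__
___XXX__
___X_X__
____<X__
________
________
13) ________
________
________
____XX__
___XXX__
___X^X__
____XX__
________
________
14) ________
________
________
____XX__
___XXX__
___XX>__
____XX__
________
________
15) ________
________
________
____XX__
___XX^__
___XX___
____XX__
________
________
16) ________
________
________
____XX__
___X<___
___XX___
____XX__
________
________
17) ________
________
________
____XX__
___X____
___Xv___
____XX__
________
________
18) ________
________
________
____XX__
___X____
___X_>__
____XX__
________
________
19) ________
________
________
____XX__
___X____
___X_X__
____Xv__
________
________
20) ________
________
________
____XX__
___X____
___X_X__
____X_>_
________
________
21) ________
________
________
____XX__
___X____
___X_X__
____X_X_
______v_
________
22) ________
________
________
____XX__
___X____
___X_X__
____X_X_
_____<X_
________
23) ________
________
________
____XX__
___X____
___X_X__
____X^X_
_____XX_
________
24) ________
________
________
____XX__
___X____
___X_X__
____XX>_
_____XX_
________
25) ________
________
________
____XX__
___X____
___X_X^_
____XX__
_____XX_
________
26) ________
________
________
____XX__
___X____
___X_XX>
____XX__
_____XX_
________
27) ________
________
________
____XX__
___X____
___X_XXX
____XX_v
_____XX_
________
28) ________
________
________
____XX__
___X____
___X_XXX
____XX<X
_____XX_
________
29) ________
________
________
____XX__
___X____
___X_X^X
____XXXX
_____XX_
________
30) ________
________
________
____XX__
___X____
___X_<_X
____XXXX
_____XX_
________
31) ________
________
________
____XX__
___X____
___X___X
____XvXX
_____XX_
________
32) ________
________
________
____XX__
___X____
___X___X
____X_>X
_____XX_
________
33) ________
________
________
____XX__
___X____
___X__^X
____X__X
_____XX_
________
34) ________
________
________
____XX__
___X____
___X__X>
____X__X
_____XX_
________
35) ________
________
________
____XX__
___X___^
___X__X_
____X__X
_____XX_
________

north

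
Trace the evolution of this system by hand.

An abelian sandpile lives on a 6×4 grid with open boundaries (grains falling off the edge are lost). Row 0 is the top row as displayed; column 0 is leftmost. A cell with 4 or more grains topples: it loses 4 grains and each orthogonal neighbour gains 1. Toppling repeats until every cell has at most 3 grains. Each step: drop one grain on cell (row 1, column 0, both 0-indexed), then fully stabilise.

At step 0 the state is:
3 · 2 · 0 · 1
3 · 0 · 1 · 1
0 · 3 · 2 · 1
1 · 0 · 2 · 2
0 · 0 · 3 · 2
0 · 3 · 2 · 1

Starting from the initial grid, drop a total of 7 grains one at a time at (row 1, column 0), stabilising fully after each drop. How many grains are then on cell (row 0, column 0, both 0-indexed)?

1

t=0: 3 · 2 · 0 · 1
3 · 0 · 1 · 1
0 · 3 · 2 · 1
1 · 0 · 2 · 2
0 · 0 · 3 · 2
0 · 3 · 2 · 1
t=1: 0 · 3 · 0 · 1
1 · 1 · 1 · 1
1 · 3 · 2 · 1
1 · 0 · 2 · 2
0 · 0 · 3 · 2
0 · 3 · 2 · 1
t=2: 0 · 3 · 0 · 1
2 · 1 · 1 · 1
1 · 3 · 2 · 1
1 · 0 · 2 · 2
0 · 0 · 3 · 2
0 · 3 · 2 · 1
t=3: 0 · 3 · 0 · 1
3 · 1 · 1 · 1
1 · 3 · 2 · 1
1 · 0 · 2 · 2
0 · 0 · 3 · 2
0 · 3 · 2 · 1
t=4: 1 · 3 · 0 · 1
0 · 2 · 1 · 1
2 · 3 · 2 · 1
1 · 0 · 2 · 2
0 · 0 · 3 · 2
0 · 3 · 2 · 1
t=5: 1 · 3 · 0 · 1
1 · 2 · 1 · 1
2 · 3 · 2 · 1
1 · 0 · 2 · 2
0 · 0 · 3 · 2
0 · 3 · 2 · 1
t=6: 1 · 3 · 0 · 1
2 · 2 · 1 · 1
2 · 3 · 2 · 1
1 · 0 · 2 · 2
0 · 0 · 3 · 2
0 · 3 · 2 · 1
t=7: 1 · 3 · 0 · 1
3 · 2 · 1 · 1
2 · 3 · 2 · 1
1 · 0 · 2 · 2
0 · 0 · 3 · 2
0 · 3 · 2 · 1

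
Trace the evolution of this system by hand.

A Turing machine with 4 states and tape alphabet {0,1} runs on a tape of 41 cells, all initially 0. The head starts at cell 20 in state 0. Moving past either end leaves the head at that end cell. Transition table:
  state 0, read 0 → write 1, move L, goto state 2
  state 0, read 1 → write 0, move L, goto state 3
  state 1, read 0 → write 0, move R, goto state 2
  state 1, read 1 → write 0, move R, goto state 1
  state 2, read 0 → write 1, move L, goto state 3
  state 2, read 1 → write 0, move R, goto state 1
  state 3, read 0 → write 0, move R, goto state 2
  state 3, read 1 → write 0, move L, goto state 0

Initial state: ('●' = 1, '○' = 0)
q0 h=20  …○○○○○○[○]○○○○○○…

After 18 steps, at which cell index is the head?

t=0: q0 h=20  …○○○○○○[○]○○○○○○…
t=1: q2 h=19  …○○○○○○[○]●○○○○○…
t=2: q3 h=18  …○○○○○○[○]●●○○○○…
t=3: q2 h=19  …○○○○○○[●]●○○○○○…
t=4: q1 h=20  …○○○○○○[●]○○○○○○…
t=5: q1 h=21  …○○○○○○[○]○○○○○○…
t=6: q2 h=22  …○○○○○○[○]○○○○○○…
t=7: q3 h=21  …○○○○○○[○]●○○○○○…
t=8: q2 h=22  …○○○○○○[●]○○○○○○…
t=9: q1 h=23  …○○○○○○[○]○○○○○○…
t=10: q2 h=24  …○○○○○○[○]○○○○○○…
t=11: q3 h=23  …○○○○○○[○]●○○○○○…
t=12: q2 h=24  …○○○○○○[●]○○○○○○…
t=13: q1 h=25  …○○○○○○[○]○○○○○○…
t=14: q2 h=26  …○○○○○○[○]○○○○○○…
t=15: q3 h=25  …○○○○○○[○]●○○○○○…
t=16: q2 h=26  …○○○○○○[●]○○○○○○…
t=17: q1 h=27  …○○○○○○[○]○○○○○○…
t=18: q2 h=28  …○○○○○○[○]○○○○○○…

28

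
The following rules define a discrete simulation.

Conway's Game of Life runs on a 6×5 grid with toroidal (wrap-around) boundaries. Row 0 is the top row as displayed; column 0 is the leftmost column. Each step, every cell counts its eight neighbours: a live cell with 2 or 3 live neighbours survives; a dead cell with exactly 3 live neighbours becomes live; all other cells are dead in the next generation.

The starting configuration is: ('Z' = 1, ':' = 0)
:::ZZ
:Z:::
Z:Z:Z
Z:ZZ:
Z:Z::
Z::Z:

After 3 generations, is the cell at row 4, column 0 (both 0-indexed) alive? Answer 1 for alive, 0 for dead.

gen 0: :::ZZ
:Z:::
Z:Z:Z
Z:ZZ:
Z:Z::
Z::Z:
gen 1: Z:ZZZ
:ZZ::
Z:Z:Z
Z:Z::
Z:Z::
ZZZZ:
gen 2: :::::
:::::
Z:Z:Z
Z:Z::
Z::::
:::::
gen 3: :::::
:::::
Z::ZZ
Z::Z:
:Z:::
:::::

0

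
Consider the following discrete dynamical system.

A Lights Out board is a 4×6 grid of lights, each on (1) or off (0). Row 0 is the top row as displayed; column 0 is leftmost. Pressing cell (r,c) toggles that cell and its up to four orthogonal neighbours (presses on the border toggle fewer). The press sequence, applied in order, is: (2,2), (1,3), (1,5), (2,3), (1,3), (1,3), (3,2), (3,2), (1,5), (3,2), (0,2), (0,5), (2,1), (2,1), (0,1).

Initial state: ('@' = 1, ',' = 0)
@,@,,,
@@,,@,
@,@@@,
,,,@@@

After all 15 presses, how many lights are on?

12

step 0: @,@,,,
@@,,@,
@,@@@,
,,,@@@
step 1: @,@,,,
@@@,@,
@@,,@,
,,@@@@
step 2: @,@@,,
@@,@,,
@@,@@,
,,@@@@
step 3: @,@@,@
@@,@@@
@@,@@@
,,@@@@
step 4: @,@@,@
@@,,@@
@@@,,@
,,@,@@
step 5: @,@,,@
@@@@,@
@@@@,@
,,@,@@
step 6: @,@@,@
@@,,@@
@@@,,@
,,@,@@
step 7: @,@@,@
@@,,@@
@@,,,@
,@,@@@
step 8: @,@@,@
@@,,@@
@@@,,@
,,@,@@
step 9: @,@@,,
@@,,,,
@@@,,,
,,@,@@
step 10: @,@@,,
@@,,,,
@@,,,,
,@,@@@
step 11: @@,,,,
@@@,,,
@@,,,,
,@,@@@
step 12: @@,,@@
@@@,,@
@@,,,,
,@,@@@
step 13: @@,,@@
@,@,,@
,,@,,,
,,,@@@
step 14: @@,,@@
@@@,,@
@@,,,,
,@,@@@
step 15: ,,@,@@
@,@,,@
@@,,,,
,@,@@@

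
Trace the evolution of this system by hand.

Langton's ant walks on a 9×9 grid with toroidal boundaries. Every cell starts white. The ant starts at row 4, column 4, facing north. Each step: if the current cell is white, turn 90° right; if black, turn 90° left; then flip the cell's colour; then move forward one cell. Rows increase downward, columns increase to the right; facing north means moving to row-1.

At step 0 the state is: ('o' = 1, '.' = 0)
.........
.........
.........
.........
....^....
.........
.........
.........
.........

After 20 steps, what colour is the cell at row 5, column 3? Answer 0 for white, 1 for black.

gen 0: .........
.........
.........
.........
....^....
.........
.........
.........
.........
gen 1: .........
.........
.........
.........
....o>...
.........
.........
.........
.........
gen 2: .........
.........
.........
.........
....oo...
.....v...
.........
.........
.........
gen 3: .........
.........
.........
.........
....oo...
....<o...
.........
.........
.........
gen 4: .........
.........
.........
.........
....^o...
....oo...
.........
.........
.........
gen 5: .........
.........
.........
.........
...<.o...
....oo...
.........
.........
.........
gen 6: .........
.........
.........
...^.....
...o.o...
....oo...
.........
.........
.........
gen 7: .........
.........
.........
...o>....
...o.o...
....oo...
.........
.........
.........
gen 8: .........
.........
.........
...oo....
...ovo...
....oo...
.........
.........
.........
gen 9: .........
.........
.........
...oo....
...<oo...
....oo...
.........
.........
.........
gen 10: .........
.........
.........
...oo....
....oo...
...voo...
.........
.........
.........
gen 11: .........
.........
.........
...oo....
....oo...
..<ooo...
.........
.........
.........
gen 12: .........
.........
.........
...oo....
..^.oo...
..oooo...
.........
.........
.........
gen 13: .........
.........
.........
...oo....
..o>oo...
..oooo...
.........
.........
.........
gen 14: .........
.........
.........
...oo....
..oooo...
..ovoo...
.........
.........
.........
gen 15: .........
.........
.........
...oo....
..oooo...
..o.>o...
.........
.........
.........
gen 16: .........
.........
.........
...oo....
..oo^o...
..o..o...
.........
.........
.........
gen 17: .........
.........
.........
...oo....
..o<.o...
..o..o...
.........
.........
.........
gen 18: .........
.........
.........
...oo....
..o..o...
..ov.o...
.........
.........
.........
gen 19: .........
.........
.........
...oo....
..o..o...
..<o.o...
.........
.........
.........
gen 20: .........
.........
.........
...oo....
..o..o...
...o.o...
..v......
.........
.........

1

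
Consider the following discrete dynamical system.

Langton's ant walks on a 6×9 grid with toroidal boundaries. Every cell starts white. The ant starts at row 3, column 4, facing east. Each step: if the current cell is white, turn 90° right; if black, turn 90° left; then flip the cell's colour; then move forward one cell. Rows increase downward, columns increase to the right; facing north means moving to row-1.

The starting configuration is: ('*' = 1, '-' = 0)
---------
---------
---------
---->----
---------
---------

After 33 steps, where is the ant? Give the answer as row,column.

[0] ---------
---------
---------
---->----
---------
---------
[1] ---------
---------
---------
----*----
----v----
---------
[2] ---------
---------
---------
----*----
---<*----
---------
[3] ---------
---------
---------
---^*----
---**----
---------
[4] ---------
---------
---------
---*>----
---**----
---------
[5] ---------
---------
----^----
---*-----
---**----
---------
[6] ---------
---------
----*>---
---*-----
---**----
---------
[7] ---------
---------
----**---
---*-v---
---**----
---------
[8] ---------
---------
----**---
---*<*---
---**----
---------
[9] ---------
---------
----^*---
---***---
---**----
---------
[10] ---------
---------
---<-*---
---***---
---**----
---------
[11] ---------
---^-----
---*-*---
---***---
---**----
---------
[12] ---------
---*>----
---*-*---
---***---
---**----
---------
[13] ---------
---**----
---*v*---
---***---
---**----
---------
[14] ---------
---**----
---<**---
---***---
---**----
---------
[15] ---------
---**----
----**---
---v**---
---**----
---------
[16] ---------
---**----
----**---
---->*---
---**----
---------
[17] ---------
---**----
----^*---
-----*---
---**----
---------
[18] ---------
---**----
---<-*---
-----*---
---**----
---------
[19] ---------
---^*----
---*-*---
-----*---
---**----
---------
[20] ---------
--<-*----
---*-*---
-----*---
---**----
---------
[21] --^------
--*-*----
---*-*---
-----*---
---**----
---------
[22] --*>-----
--*-*----
---*-*---
-----*---
---**----
---------
[23] --**-----
--*v*----
---*-*---
-----*---
---**----
---------
[24] --**-----
--<**----
---*-*---
-----*---
---**----
---------
[25] --**-----
---**----
--v*-*---
-----*---
---**----
---------
[26] --**-----
---**----
-<**-*---
-----*---
---**----
---------
[27] --**-----
-^-**----
-***-*---
-----*---
---**----
---------
[28] --**-----
-*>**----
-***-*---
-----*---
---**----
---------
[29] --**-----
-****----
-*v*-*---
-----*---
---**----
---------
[30] --**-----
-****----
-*->-*---
-----*---
---**----
---------
[31] --**-----
-**^*----
-*---*---
-----*---
---**----
---------
[32] --**-----
-*<-*----
-*---*---
-----*---
---**----
---------
[33] --**-----
-*--*----
-*v--*---
-----*---
---**----
---------

2,2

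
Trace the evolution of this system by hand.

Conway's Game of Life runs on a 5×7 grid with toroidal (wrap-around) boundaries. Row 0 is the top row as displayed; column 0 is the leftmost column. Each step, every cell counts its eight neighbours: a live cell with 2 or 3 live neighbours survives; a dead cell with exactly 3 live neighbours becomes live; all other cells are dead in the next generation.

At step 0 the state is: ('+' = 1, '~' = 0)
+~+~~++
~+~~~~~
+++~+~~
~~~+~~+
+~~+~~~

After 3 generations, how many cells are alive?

9

k=0  +~+~~++
~+~~~~~
+++~+~~
~~~+~~+
+~~+~~~
k=1  +~+~~~+
~~~+~+~
++++~~~
~~~++~+
++++++~
k=2  +~~~~~~
~~~++~~
++~~~++
~~~~~~+
~~~~~~~
k=3  ~~~~~~~
~+~~++~
+~~~+++
~~~~~++
~~~~~~~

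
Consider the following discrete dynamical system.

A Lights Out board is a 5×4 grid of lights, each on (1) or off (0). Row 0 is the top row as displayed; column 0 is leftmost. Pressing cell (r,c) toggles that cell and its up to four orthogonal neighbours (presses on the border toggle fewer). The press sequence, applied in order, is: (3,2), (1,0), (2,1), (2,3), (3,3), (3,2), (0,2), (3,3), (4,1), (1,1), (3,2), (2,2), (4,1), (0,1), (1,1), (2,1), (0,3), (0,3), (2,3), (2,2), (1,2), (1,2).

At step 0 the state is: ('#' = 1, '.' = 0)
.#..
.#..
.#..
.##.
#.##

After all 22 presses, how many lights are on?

t=0: .#..
.#..
.#..
.##.
#.##
t=1: .#..
.#..
.##.
...#
#..#
t=2: ##..
#...
###.
...#
#..#
t=3: ##..
##..
....
.#.#
#..#
t=4: ##..
##.#
..##
.#..
#..#
t=5: ##..
##.#
..#.
.###
#...
t=6: ##..
##.#
....
....
#.#.
t=7: #.##
####
....
....
#.#.
t=8: #.##
####
...#
..##
#.##
t=9: #.##
####
...#
.###
.#.#
t=10: ####
...#
.#.#
.###
.#.#
t=11: ####
...#
.###
....
.###
t=12: ####
..##
....
..#.
.###
t=13: ####
..##
....
.##.
#..#
t=14: ...#
.###
....
.##.
#..#
t=15: .#.#
#..#
.#..
.##.
#..#
t=16: .#.#
##.#
#.#.
..#.
#..#
t=17: .##.
##..
#.#.
..#.
#..#
t=18: .#.#
##.#
#.#.
..#.
#..#
t=19: .#.#
##..
#..#
..##
#..#
t=20: .#.#
###.
###.
...#
#..#
t=21: .###
#..#
##..
...#
#..#
t=22: .#.#
###.
###.
...#
#..#

11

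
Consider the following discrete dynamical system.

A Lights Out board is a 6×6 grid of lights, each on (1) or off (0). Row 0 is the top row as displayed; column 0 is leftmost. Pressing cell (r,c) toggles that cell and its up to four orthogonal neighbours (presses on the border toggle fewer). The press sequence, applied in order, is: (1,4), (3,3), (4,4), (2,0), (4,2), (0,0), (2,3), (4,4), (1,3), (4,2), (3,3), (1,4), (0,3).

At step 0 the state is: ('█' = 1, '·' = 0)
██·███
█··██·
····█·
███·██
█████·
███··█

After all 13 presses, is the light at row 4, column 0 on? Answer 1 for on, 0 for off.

1

k=0  ██·███
█··██·
····█·
███·██
█████·
███··█
k=1  ██·█·█
█····█
······
███·██
█████·
███··█
k=2  ██·█·█
█····█
···█··
██·█·█
███·█·
███··█
k=3  ██·█·█
█····█
···█··
██·███
████·█
███·██
k=4  ██·█·█
·····█
██·█··
·█·███
████·█
███·██
k=5  ██·█·█
·····█
██·█··
·█████
█····█
██··██
k=6  ···█·█
█····█
██·█··
·█████
█····█
██··██
k=7  ···█·█
█··█·█
███·█·
·██·██
█····█
██··██
k=8  ···█·█
█··█·█
███·█·
·██··█
█··██·
██···█
k=9  ·····█
█·█·██
█████·
·██··█
█··██·
██···█
k=10  ·····█
█·█·██
█████·
·█···█
███·█·
███··█
k=11  ·····█
█·█·██
███·█·
·█████
█████·
███··█
k=12  ····██
█·██··
███···
·█████
█████·
███··█
k=13  ··██·█
█·█···
███···
·█████
█████·
███··█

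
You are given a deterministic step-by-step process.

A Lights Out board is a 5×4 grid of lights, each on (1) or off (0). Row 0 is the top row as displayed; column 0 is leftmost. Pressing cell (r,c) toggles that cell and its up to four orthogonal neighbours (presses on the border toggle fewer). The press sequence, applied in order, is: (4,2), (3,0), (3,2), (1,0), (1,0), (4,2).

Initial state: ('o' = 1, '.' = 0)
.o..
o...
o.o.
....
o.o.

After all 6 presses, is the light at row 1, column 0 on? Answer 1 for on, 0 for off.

step 0: .o..
o...
o.o.
....
o.o.
step 1: .o..
o...
o.o.
..o.
oo.o
step 2: .o..
o...
..o.
ooo.
.o.o
step 3: .o..
o...
....
o..o
.ooo
step 4: oo..
.o..
o...
o..o
.ooo
step 5: .o..
o...
....
o..o
.ooo
step 6: .o..
o...
....
o.oo
....

1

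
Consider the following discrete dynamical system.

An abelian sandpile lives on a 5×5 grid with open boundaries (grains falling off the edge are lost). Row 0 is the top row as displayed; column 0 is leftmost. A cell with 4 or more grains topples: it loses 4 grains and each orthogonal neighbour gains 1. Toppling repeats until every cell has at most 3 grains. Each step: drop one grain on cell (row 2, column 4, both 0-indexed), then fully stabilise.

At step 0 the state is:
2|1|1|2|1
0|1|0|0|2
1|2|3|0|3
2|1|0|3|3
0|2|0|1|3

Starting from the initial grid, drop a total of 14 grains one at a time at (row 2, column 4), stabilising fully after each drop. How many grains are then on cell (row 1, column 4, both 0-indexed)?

k=0  2|1|1|2|1
0|1|0|0|2
1|2|3|0|3
2|1|0|3|3
0|2|0|1|3
k=1  2|1|1|2|1
0|1|0|0|3
1|2|3|2|1
2|1|1|0|2
0|2|0|3|0
k=2  2|1|1|2|1
0|1|0|0|3
1|2|3|2|2
2|1|1|0|2
0|2|0|3|0
k=3  2|1|1|2|1
0|1|0|0|3
1|2|3|2|3
2|1|1|0|2
0|2|0|3|0
k=4  2|1|1|2|2
0|1|0|1|0
1|2|3|3|1
2|1|1|0|3
0|2|0|3|0
k=5  2|1|1|2|2
0|1|0|1|0
1|2|3|3|2
2|1|1|0|3
0|2|0|3|0
k=6  2|1|1|2|2
0|1|0|1|0
1|2|3|3|3
2|1|1|0|3
0|2|0|3|0
k=7  2|1|1|2|2
0|1|1|2|1
1|3|0|1|2
2|1|2|2|0
0|2|0|3|1
k=8  2|1|1|2|2
0|1|1|2|1
1|3|0|1|3
2|1|2|2|0
0|2|0|3|1
k=9  2|1|1|2|2
0|1|1|2|2
1|3|0|2|0
2|1|2|2|1
0|2|0|3|1
k=10  2|1|1|2|2
0|1|1|2|2
1|3|0|2|1
2|1|2|2|1
0|2|0|3|1
k=11  2|1|1|2|2
0|1|1|2|2
1|3|0|2|2
2|1|2|2|1
0|2|0|3|1
k=12  2|1|1|2|2
0|1|1|2|2
1|3|0|2|3
2|1|2|2|1
0|2|0|3|1
k=13  2|1|1|2|2
0|1|1|2|3
1|3|0|3|0
2|1|2|2|2
0|2|0|3|1
k=14  2|1|1|2|2
0|1|1|2|3
1|3|0|3|1
2|1|2|2|2
0|2|0|3|1

3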